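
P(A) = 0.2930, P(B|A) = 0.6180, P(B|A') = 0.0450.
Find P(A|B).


P(B) = P(B|A)*P(A) + P(B|A')*P(A')
= 0.6180*0.2930 + 0.0450*0.7070
= 0.181074 + 0.031815 = 0.212889
P(A|B) = 0.181074/0.212889 = 0.8506

P(A|B) = 0.8506


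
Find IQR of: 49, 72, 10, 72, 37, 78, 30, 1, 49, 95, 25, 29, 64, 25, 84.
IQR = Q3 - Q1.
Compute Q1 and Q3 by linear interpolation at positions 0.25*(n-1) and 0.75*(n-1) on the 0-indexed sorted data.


Sorted: 1, 10, 25, 25, 29, 30, 37, 49, 49, 64, 72, 72, 78, 84, 95
Q1 (25th %ile) = 27.0000
Q3 (75th %ile) = 72.0000
IQR = 72.0000 - 27.0000 = 45.0000

IQR = 45.0000


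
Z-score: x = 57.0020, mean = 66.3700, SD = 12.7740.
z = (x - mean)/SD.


z = (57.0020 - 66.3700)/12.7740
= -9.3680/12.7740
= -0.7334

z = -0.7334


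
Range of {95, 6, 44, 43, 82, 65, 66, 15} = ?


Max = 95, Min = 6
Range = 95 - 6 = 89

Range = 89


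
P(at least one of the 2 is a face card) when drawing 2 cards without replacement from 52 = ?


P(at least one) = 1 - P(none)
P(none) = (40/52) × (39/51) = 0.588235
P(at least one) = 1 - 0.588235 = 0.4118

P = 0.4118


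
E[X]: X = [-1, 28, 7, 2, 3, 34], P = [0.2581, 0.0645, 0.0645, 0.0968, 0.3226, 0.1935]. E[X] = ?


E[X] = -1*0.2581 + 28*0.0645 + 7*0.0645 + 2*0.0968 + 3*0.3226 + 34*0.1935
= -0.2581 + 1.8060 + 0.4515 + 0.1936 + 0.9678 + 6.5790
= 9.7398

E[X] = 9.7398


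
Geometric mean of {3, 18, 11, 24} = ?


Product = 3 × 18 × 11 × 24 = 14256
GM = 14256^(1/4) = 10.9270

GM = 10.9270


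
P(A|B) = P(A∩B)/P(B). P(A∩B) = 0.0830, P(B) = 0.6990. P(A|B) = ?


P(A|B) = 0.0830/0.6990 = 0.1187

P(A|B) = 0.1187


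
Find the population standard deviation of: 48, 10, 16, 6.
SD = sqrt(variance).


Mean = 20.0000
Variance = 274.0000
SD = sqrt(274.0000) = 16.5529

SD = 16.5529


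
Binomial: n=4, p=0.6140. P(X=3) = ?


C(4,3) = 4
p^3 = 0.231476
(1-p)^1 = 0.386000
P = 4 * 0.231476 * 0.386000 = 0.3574

P(X=3) = 0.3574


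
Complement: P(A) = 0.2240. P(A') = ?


P(not A) = 1 - 0.2240 = 0.7760

P(not A) = 0.7760


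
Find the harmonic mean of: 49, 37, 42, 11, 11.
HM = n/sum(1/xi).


Sum of reciprocals = 1/49 + 1/37 + 1/42 + 1/11 + 1/11 = 0.253063
HM = 5/0.253063 = 19.7579

HM = 19.7579


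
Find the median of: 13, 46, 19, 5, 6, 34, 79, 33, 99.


Sorted: 5, 6, 13, 19, 33, 34, 46, 79, 99
n = 9 (odd)
Middle value = 33

Median = 33


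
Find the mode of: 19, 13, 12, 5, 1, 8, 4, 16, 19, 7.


Frequencies: 1:1, 4:1, 5:1, 7:1, 8:1, 12:1, 13:1, 16:1, 19:2
Max frequency = 2
Mode = 19

Mode = 19


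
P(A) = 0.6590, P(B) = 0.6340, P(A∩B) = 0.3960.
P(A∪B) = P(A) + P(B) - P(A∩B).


P(A∪B) = 0.6590 + 0.6340 - 0.3960
= 1.2930 - 0.3960
= 0.8970

P(A∪B) = 0.8970


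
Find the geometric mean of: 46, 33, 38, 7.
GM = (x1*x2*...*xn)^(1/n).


Product = 46 × 33 × 38 × 7 = 403788
GM = 403788^(1/4) = 25.2080

GM = 25.2080


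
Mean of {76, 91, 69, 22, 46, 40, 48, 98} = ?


Sum = 76 + 91 + 69 + 22 + 46 + 40 + 48 + 98 = 490
n = 8
Mean = 490/8 = 61.2500

Mean = 61.2500


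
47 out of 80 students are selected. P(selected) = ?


P = 47/80 = 0.5875

P = 0.5875


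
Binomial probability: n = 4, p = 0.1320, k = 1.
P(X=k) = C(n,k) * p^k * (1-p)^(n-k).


C(4,1) = 4
p^1 = 0.132000
(1-p)^3 = 0.653972
P = 4 * 0.132000 * 0.653972 = 0.3453

P(X=1) = 0.3453


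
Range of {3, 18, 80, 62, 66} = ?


Max = 80, Min = 3
Range = 80 - 3 = 77

Range = 77


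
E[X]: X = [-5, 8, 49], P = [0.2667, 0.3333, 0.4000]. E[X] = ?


E[X] = -5*0.2667 + 8*0.3333 + 49*0.4000
= -1.3335 + 2.6664 + 19.6000
= 20.9329

E[X] = 20.9329


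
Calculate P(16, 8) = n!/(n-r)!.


P(16,8) = 16!/8!
= 20922789888000/40320
= 518918400

P(16,8) = 518918400


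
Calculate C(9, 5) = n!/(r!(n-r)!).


C(9,5) = 9!/(5! × 4!)
= 362880/(120 × 24)
= 126

C(9,5) = 126


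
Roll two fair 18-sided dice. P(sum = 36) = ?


Total outcomes = 18×18 = 324
Favorable (sum = 36): 1
P = 1/324 = 0.0031

P = 0.0031


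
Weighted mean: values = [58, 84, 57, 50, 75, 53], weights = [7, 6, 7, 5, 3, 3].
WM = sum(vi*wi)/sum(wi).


Numerator = 58*7 + 84*6 + 57*7 + 50*5 + 75*3 + 53*3 = 1943
Denominator = 7 + 6 + 7 + 5 + 3 + 3 = 31
WM = 1943/31 = 62.6774

WM = 62.6774


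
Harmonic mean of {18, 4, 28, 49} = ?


Sum of reciprocals = 1/18 + 1/4 + 1/28 + 1/49 = 0.361678
HM = 4/0.361678 = 11.0596

HM = 11.0596


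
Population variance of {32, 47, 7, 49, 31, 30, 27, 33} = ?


Mean = 32.0000
Squared deviations: 0, 225.0000, 625.0000, 289.0000, 1.0000, 4.0000, 25.0000, 1.0000
Sum = 1170.0000
Variance = 1170.0000/8 = 146.2500

Variance = 146.2500


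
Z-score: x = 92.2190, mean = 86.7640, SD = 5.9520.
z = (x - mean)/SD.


z = (92.2190 - 86.7640)/5.9520
= 5.4550/5.9520
= 0.9165

z = 0.9165


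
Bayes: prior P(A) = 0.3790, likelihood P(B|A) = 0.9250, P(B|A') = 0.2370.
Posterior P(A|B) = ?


P(B) = P(B|A)*P(A) + P(B|A')*P(A')
= 0.9250*0.3790 + 0.2370*0.6210
= 0.350575 + 0.147177 = 0.497752
P(A|B) = 0.350575/0.497752 = 0.7043

P(A|B) = 0.7043


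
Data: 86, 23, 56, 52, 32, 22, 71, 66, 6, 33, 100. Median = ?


Sorted: 6, 22, 23, 32, 33, 52, 56, 66, 71, 86, 100
n = 11 (odd)
Middle value = 52

Median = 52


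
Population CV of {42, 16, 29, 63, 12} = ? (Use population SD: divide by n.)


Mean = 32.4000
SD = 18.5753
CV = (18.5753/32.4000)*100 = 57.3310%

CV = 57.3310%


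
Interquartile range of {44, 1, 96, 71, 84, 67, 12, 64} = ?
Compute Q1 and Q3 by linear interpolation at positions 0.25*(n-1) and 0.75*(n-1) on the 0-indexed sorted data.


Sorted: 1, 12, 44, 64, 67, 71, 84, 96
Q1 (25th %ile) = 36.0000
Q3 (75th %ile) = 74.2500
IQR = 74.2500 - 36.0000 = 38.2500

IQR = 38.2500


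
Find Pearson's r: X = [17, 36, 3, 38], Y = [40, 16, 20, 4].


Mean X = 23.5000, Mean Y = 20.0000
SD X = 14.396180, SD Y = 12.961481
Cov = -103.000000
r = -103.000000/(14.396180*12.961481) = -0.5520

r = -0.5520


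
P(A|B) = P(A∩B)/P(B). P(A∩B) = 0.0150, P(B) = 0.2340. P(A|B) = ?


P(A|B) = 0.0150/0.2340 = 0.0641

P(A|B) = 0.0641


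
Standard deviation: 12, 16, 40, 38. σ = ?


Mean = 26.5000
Variance = 158.7500
SD = sqrt(158.7500) = 12.5996

SD = 12.5996


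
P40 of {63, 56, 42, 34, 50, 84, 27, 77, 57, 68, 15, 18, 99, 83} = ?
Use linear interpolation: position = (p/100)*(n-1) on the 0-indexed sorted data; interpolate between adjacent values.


Sorted: 15, 18, 27, 34, 42, 50, 56, 57, 63, 68, 77, 83, 84, 99
n = 14
Index = 40/100 * 13 = 5.2000
Lower = data[5] = 50, Upper = data[6] = 56
P40 = 50 + 0.2000*(6) = 51.2000

P40 = 51.2000


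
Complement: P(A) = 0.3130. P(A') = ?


P(not A) = 1 - 0.3130 = 0.6870

P(not A) = 0.6870


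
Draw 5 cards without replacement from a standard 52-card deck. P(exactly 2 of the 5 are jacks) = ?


Hypergeometric: P(X=2) = C(4,2)·C(48,3) / C(52,5)
= 6 × 17296 / 2598960
= 103776/2598960 = 0.0399

P = 0.0399


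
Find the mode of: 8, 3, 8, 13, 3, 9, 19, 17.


Frequencies: 3:2, 8:2, 9:1, 13:1, 17:1, 19:1
Max frequency = 2
Mode = 3, 8

Mode = 3, 8


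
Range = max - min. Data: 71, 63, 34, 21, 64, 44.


Max = 71, Min = 21
Range = 71 - 21 = 50

Range = 50


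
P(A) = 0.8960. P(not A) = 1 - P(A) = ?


P(not A) = 1 - 0.8960 = 0.1040

P(not A) = 0.1040


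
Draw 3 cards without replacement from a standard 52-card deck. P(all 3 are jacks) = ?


P(all jacks) = (4/52) × (3/51) × (2/50)
= 0.0002

P = 0.0002


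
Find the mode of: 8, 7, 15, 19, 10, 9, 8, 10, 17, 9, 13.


Frequencies: 7:1, 8:2, 9:2, 10:2, 13:1, 15:1, 17:1, 19:1
Max frequency = 2
Mode = 8, 9, 10

Mode = 8, 9, 10


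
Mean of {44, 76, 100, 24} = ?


Sum = 44 + 76 + 100 + 24 = 244
n = 4
Mean = 244/4 = 61.0000

Mean = 61.0000


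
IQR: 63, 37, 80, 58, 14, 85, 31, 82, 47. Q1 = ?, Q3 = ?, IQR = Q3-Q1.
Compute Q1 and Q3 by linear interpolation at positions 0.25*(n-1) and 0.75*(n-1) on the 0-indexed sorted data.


Sorted: 14, 31, 37, 47, 58, 63, 80, 82, 85
Q1 (25th %ile) = 37.0000
Q3 (75th %ile) = 80.0000
IQR = 80.0000 - 37.0000 = 43.0000

IQR = 43.0000


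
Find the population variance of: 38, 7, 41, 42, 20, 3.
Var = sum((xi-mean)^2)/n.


Mean = 25.1667
Squared deviations: 164.6944, 330.0278, 250.6944, 283.3611, 26.6944, 491.3611
Sum = 1546.8333
Variance = 1546.8333/6 = 257.8056

Variance = 257.8056


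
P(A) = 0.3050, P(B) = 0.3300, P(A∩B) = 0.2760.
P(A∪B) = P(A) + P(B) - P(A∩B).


P(A∪B) = 0.3050 + 0.3300 - 0.2760
= 0.6350 - 0.2760
= 0.3590

P(A∪B) = 0.3590


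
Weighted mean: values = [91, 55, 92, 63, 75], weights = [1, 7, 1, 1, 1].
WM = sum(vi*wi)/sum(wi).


Numerator = 91*1 + 55*7 + 92*1 + 63*1 + 75*1 = 706
Denominator = 1 + 7 + 1 + 1 + 1 = 11
WM = 706/11 = 64.1818

WM = 64.1818


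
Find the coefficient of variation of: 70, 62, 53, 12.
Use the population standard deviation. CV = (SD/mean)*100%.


Mean = 49.2500
SD = 22.3313
CV = (22.3313/49.2500)*100 = 45.3428%

CV = 45.3428%


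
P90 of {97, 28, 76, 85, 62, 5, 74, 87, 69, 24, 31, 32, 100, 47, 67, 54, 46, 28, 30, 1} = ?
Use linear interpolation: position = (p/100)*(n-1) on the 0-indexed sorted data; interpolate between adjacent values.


Sorted: 1, 5, 24, 28, 28, 30, 31, 32, 46, 47, 54, 62, 67, 69, 74, 76, 85, 87, 97, 100
n = 20
Index = 90/100 * 19 = 17.1000
Lower = data[17] = 87, Upper = data[18] = 97
P90 = 87 + 0.1000*(10) = 88.0000

P90 = 88.0000


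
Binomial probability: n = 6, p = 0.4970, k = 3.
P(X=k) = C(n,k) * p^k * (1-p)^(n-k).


C(6,3) = 20
p^3 = 0.122763
(1-p)^3 = 0.127264
P = 20 * 0.122763 * 0.127264 = 0.3125

P(X=3) = 0.3125


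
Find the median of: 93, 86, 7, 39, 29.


Sorted: 7, 29, 39, 86, 93
n = 5 (odd)
Middle value = 39

Median = 39


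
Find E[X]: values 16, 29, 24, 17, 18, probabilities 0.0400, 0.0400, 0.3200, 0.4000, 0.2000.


E[X] = 16*0.0400 + 29*0.0400 + 24*0.3200 + 17*0.4000 + 18*0.2000
= 0.6400 + 1.1600 + 7.6800 + 6.8000 + 3.6000
= 19.8800

E[X] = 19.8800


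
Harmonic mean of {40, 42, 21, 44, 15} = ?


Sum of reciprocals = 1/40 + 1/42 + 1/21 + 1/44 + 1/15 = 0.185823
HM = 5/0.185823 = 26.9074

HM = 26.9074


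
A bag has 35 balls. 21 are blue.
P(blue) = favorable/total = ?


P = 21/35 = 0.6000

P = 0.6000


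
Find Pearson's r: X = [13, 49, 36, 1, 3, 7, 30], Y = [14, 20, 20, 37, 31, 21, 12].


Mean X = 19.8571, Mean Y = 22.1429
SD X = 17.174970, SD Y = 8.270923
Cov = -79.836735
r = -79.836735/(17.174970*8.270923) = -0.5620

r = -0.5620


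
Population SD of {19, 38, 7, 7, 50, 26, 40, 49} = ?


Mean = 29.5000
Variance = 264.7500
SD = sqrt(264.7500) = 16.2711

SD = 16.2711


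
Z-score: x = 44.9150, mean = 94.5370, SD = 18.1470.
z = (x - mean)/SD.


z = (44.9150 - 94.5370)/18.1470
= -49.6220/18.1470
= -2.7344

z = -2.7344


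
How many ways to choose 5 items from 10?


C(10,5) = 10!/(5! × 5!)
= 3628800/(120 × 120)
= 252

C(10,5) = 252


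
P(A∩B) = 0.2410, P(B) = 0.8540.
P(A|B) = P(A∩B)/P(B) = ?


P(A|B) = 0.2410/0.8540 = 0.2822

P(A|B) = 0.2822


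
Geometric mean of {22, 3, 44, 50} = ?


Product = 22 × 3 × 44 × 50 = 145200
GM = 145200^(1/4) = 19.5205

GM = 19.5205


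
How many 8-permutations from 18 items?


P(18,8) = 18!/10!
= 6402373705728000/3628800
= 1764322560

P(18,8) = 1764322560


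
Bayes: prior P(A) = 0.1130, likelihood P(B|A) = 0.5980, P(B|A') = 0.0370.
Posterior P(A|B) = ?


P(B) = P(B|A)*P(A) + P(B|A')*P(A')
= 0.5980*0.1130 + 0.0370*0.8870
= 0.067574 + 0.032819 = 0.100393
P(A|B) = 0.067574/0.100393 = 0.6731

P(A|B) = 0.6731


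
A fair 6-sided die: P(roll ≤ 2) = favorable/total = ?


Favorable outcomes (roll ≤ 2): 2
Total outcomes = 6
P = 2/6 = 0.3333

P = 0.3333


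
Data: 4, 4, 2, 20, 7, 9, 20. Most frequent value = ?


Frequencies: 2:1, 4:2, 7:1, 9:1, 20:2
Max frequency = 2
Mode = 4, 20

Mode = 4, 20


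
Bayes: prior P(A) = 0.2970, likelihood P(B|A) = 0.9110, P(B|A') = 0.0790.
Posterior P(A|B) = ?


P(B) = P(B|A)*P(A) + P(B|A')*P(A')
= 0.9110*0.2970 + 0.0790*0.7030
= 0.270567 + 0.055537 = 0.326104
P(A|B) = 0.270567/0.326104 = 0.8297

P(A|B) = 0.8297


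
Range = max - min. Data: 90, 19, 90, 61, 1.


Max = 90, Min = 1
Range = 90 - 1 = 89

Range = 89


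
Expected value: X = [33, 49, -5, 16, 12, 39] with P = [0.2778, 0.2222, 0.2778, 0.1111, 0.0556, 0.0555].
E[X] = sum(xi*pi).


E[X] = 33*0.2778 + 49*0.2222 - 5*0.2778 + 16*0.1111 + 12*0.0556 + 39*0.0555
= 9.1674 + 10.8878 - 1.3890 + 1.7776 + 0.6672 + 2.1645
= 23.2755

E[X] = 23.2755


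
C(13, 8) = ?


C(13,8) = 13!/(8! × 5!)
= 6227020800/(40320 × 120)
= 1287

C(13,8) = 1287


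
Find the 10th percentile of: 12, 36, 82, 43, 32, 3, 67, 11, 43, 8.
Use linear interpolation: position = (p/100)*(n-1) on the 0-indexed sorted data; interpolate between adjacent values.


Sorted: 3, 8, 11, 12, 32, 36, 43, 43, 67, 82
n = 10
Index = 10/100 * 9 = 0.9000
Lower = data[0] = 3, Upper = data[1] = 8
P10 = 3 + 0.9000*(5) = 7.5000

P10 = 7.5000


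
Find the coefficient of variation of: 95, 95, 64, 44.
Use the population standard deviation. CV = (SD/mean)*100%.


Mean = 74.5000
SD = 21.6852
CV = (21.6852/74.5000)*100 = 29.1077%

CV = 29.1077%


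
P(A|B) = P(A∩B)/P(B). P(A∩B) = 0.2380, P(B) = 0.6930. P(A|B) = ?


P(A|B) = 0.2380/0.6930 = 0.3434

P(A|B) = 0.3434


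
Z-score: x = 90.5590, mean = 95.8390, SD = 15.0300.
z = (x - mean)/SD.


z = (90.5590 - 95.8390)/15.0300
= -5.2800/15.0300
= -0.3513

z = -0.3513


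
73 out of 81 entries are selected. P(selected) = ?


P = 73/81 = 0.9012

P = 0.9012


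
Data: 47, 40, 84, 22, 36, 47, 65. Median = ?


Sorted: 22, 36, 40, 47, 47, 65, 84
n = 7 (odd)
Middle value = 47

Median = 47


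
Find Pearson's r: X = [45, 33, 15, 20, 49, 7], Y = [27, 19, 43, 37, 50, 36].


Mean X = 28.1667, Mean Y = 35.3333
SD X = 15.431749, SD Y = 10.110501
Cov = -7.055556
r = -7.055556/(15.431749*10.110501) = -0.0452

r = -0.0452


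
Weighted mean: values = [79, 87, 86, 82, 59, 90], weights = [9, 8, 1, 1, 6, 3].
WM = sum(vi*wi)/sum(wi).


Numerator = 79*9 + 87*8 + 86*1 + 82*1 + 59*6 + 90*3 = 2199
Denominator = 9 + 8 + 1 + 1 + 6 + 3 = 28
WM = 2199/28 = 78.5357

WM = 78.5357


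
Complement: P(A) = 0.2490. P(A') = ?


P(not A) = 1 - 0.2490 = 0.7510

P(not A) = 0.7510


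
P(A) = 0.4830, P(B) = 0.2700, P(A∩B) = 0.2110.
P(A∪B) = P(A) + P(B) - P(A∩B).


P(A∪B) = 0.4830 + 0.2700 - 0.2110
= 0.7530 - 0.2110
= 0.5420

P(A∪B) = 0.5420


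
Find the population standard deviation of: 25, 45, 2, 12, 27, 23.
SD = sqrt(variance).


Mean = 22.3333
Variance = 177.2222
SD = sqrt(177.2222) = 13.3125

SD = 13.3125


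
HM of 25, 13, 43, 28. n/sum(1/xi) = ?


Sum of reciprocals = 1/25 + 1/13 + 1/43 + 1/28 = 0.175893
HM = 4/0.175893 = 22.7411

HM = 22.7411


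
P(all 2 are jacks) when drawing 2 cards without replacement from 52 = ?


P(all jacks) = (4/52) × (3/51)
= 0.0045

P = 0.0045


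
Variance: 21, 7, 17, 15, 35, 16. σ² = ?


Mean = 18.5000
Squared deviations: 6.2500, 132.2500, 2.2500, 12.2500, 272.2500, 6.2500
Sum = 431.5000
Variance = 431.5000/6 = 71.9167

Variance = 71.9167


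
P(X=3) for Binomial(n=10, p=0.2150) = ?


C(10,3) = 120
p^3 = 0.009938
(1-p)^7 = 0.183691
P = 120 * 0.009938 * 0.183691 = 0.2191

P(X=3) = 0.2191


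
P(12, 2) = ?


P(12,2) = 12!/10!
= 479001600/3628800
= 132

P(12,2) = 132


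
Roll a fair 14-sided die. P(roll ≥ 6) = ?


Favorable outcomes (roll ≥ 6): 9
Total outcomes = 14
P = 9/14 = 0.6429

P = 0.6429


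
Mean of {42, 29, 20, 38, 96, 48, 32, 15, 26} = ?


Sum = 42 + 29 + 20 + 38 + 96 + 48 + 32 + 15 + 26 = 346
n = 9
Mean = 346/9 = 38.4444

Mean = 38.4444


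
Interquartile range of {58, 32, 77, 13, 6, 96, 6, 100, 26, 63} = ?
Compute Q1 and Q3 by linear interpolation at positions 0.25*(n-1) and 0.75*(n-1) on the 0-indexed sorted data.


Sorted: 6, 6, 13, 26, 32, 58, 63, 77, 96, 100
Q1 (25th %ile) = 16.2500
Q3 (75th %ile) = 73.5000
IQR = 73.5000 - 16.2500 = 57.2500

IQR = 57.2500


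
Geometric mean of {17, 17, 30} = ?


Product = 17 × 17 × 30 = 8670
GM = 8670^(1/3) = 20.5434

GM = 20.5434


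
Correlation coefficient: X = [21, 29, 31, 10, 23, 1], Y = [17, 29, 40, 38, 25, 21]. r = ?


Mean X = 19.1667, Mean Y = 28.3333
SD X = 10.558041, SD Y = 8.399735
Cov = 25.944444
r = 25.944444/(10.558041*8.399735) = 0.2925

r = 0.2925


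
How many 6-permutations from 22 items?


P(22,6) = 22!/16!
= 1124000727777607680000/20922789888000
= 53721360

P(22,6) = 53721360


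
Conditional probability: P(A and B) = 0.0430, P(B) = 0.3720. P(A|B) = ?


P(A|B) = 0.0430/0.3720 = 0.1156

P(A|B) = 0.1156


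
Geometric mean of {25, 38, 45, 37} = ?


Product = 25 × 38 × 45 × 37 = 1581750
GM = 1581750^(1/4) = 35.4637

GM = 35.4637


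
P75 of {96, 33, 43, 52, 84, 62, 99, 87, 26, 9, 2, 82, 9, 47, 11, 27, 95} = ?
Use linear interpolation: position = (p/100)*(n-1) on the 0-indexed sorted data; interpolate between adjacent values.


Sorted: 2, 9, 9, 11, 26, 27, 33, 43, 47, 52, 62, 82, 84, 87, 95, 96, 99
n = 17
Index = 75/100 * 16 = 12.0000
Lower = data[12] = 84, Upper = data[13] = 87
P75 = 84 + 0*(3) = 84.0000

P75 = 84.0000


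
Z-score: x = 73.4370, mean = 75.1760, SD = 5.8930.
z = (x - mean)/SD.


z = (73.4370 - 75.1760)/5.8930
= -1.7390/5.8930
= -0.2951

z = -0.2951


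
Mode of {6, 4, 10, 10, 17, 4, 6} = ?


Frequencies: 4:2, 6:2, 10:2, 17:1
Max frequency = 2
Mode = 4, 6, 10

Mode = 4, 6, 10


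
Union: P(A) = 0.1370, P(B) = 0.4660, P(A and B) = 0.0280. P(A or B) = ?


P(A∪B) = 0.1370 + 0.4660 - 0.0280
= 0.6030 - 0.0280
= 0.5750

P(A∪B) = 0.5750


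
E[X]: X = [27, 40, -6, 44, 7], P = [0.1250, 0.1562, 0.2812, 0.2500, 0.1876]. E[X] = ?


E[X] = 27*0.1250 + 40*0.1562 - 6*0.2812 + 44*0.2500 + 7*0.1876
= 3.3750 + 6.2480 - 1.6872 + 11.0000 + 1.3132
= 20.2490

E[X] = 20.2490


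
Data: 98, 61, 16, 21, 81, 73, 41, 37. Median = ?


Sorted: 16, 21, 37, 41, 61, 73, 81, 98
n = 8 (even)
Middle values: 41 and 61
Median = (41+61)/2 = 51.0000

Median = 51.0000


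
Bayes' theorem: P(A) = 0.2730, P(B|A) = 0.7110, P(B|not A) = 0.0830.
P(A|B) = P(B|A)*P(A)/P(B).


P(B) = P(B|A)*P(A) + P(B|A')*P(A')
= 0.7110*0.2730 + 0.0830*0.7270
= 0.194103 + 0.060341 = 0.254444
P(A|B) = 0.194103/0.254444 = 0.7629

P(A|B) = 0.7629


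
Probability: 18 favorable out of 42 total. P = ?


P = 18/42 = 0.4286

P = 0.4286


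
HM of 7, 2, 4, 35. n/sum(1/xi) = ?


Sum of reciprocals = 1/7 + 1/2 + 1/4 + 1/35 = 0.921429
HM = 4/0.921429 = 4.3411

HM = 4.3411


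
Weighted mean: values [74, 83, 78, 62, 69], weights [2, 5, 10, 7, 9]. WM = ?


Numerator = 74*2 + 83*5 + 78*10 + 62*7 + 69*9 = 2398
Denominator = 2 + 5 + 10 + 7 + 9 = 33
WM = 2398/33 = 72.6667

WM = 72.6667


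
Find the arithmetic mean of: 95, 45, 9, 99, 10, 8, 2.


Sum = 95 + 45 + 9 + 99 + 10 + 8 + 2 = 268
n = 7
Mean = 268/7 = 38.2857

Mean = 38.2857


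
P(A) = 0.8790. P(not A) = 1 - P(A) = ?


P(not A) = 1 - 0.8790 = 0.1210

P(not A) = 0.1210


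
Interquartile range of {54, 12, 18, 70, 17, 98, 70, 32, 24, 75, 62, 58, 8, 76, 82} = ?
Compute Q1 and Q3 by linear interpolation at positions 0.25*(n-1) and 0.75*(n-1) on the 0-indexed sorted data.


Sorted: 8, 12, 17, 18, 24, 32, 54, 58, 62, 70, 70, 75, 76, 82, 98
Q1 (25th %ile) = 21.0000
Q3 (75th %ile) = 72.5000
IQR = 72.5000 - 21.0000 = 51.5000

IQR = 51.5000


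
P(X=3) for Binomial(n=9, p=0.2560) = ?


C(9,3) = 84
p^3 = 0.016777
(1-p)^6 = 0.169605
P = 84 * 0.016777 * 0.169605 = 0.2390

P(X=3) = 0.2390


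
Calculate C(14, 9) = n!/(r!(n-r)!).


C(14,9) = 14!/(9! × 5!)
= 87178291200/(362880 × 120)
= 2002

C(14,9) = 2002


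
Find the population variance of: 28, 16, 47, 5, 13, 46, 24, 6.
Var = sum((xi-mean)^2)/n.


Mean = 23.1250
Squared deviations: 23.7656, 50.7656, 570.0156, 328.5156, 102.5156, 523.2656, 0.7656, 293.2656
Sum = 1892.8750
Variance = 1892.8750/8 = 236.6094

Variance = 236.6094


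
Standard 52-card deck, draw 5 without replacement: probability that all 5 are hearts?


P(all hearts) = (13/52) × (12/51) × (11/50) × (10/49) × (9/48)
= 0.0005

P = 0.0005


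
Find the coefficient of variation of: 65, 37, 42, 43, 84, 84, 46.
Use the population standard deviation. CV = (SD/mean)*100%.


Mean = 57.2857
SD = 18.7595
CV = (18.7595/57.2857)*100 = 32.7472%

CV = 32.7472%


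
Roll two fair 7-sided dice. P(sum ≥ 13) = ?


Total outcomes = 7×7 = 49
Favorable (sum ≥ 13): 3
P = 3/49 = 0.0612

P = 0.0612


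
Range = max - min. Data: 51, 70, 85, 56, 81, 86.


Max = 86, Min = 51
Range = 86 - 51 = 35

Range = 35


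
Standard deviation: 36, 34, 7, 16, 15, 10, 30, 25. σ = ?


Mean = 21.6250
Variance = 108.2344
SD = sqrt(108.2344) = 10.4036

SD = 10.4036


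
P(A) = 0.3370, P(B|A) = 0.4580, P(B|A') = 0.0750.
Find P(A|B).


P(B) = P(B|A)*P(A) + P(B|A')*P(A')
= 0.4580*0.3370 + 0.0750*0.6630
= 0.154346 + 0.049725 = 0.204071
P(A|B) = 0.154346/0.204071 = 0.7563

P(A|B) = 0.7563


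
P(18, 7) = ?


P(18,7) = 18!/11!
= 6402373705728000/39916800
= 160392960

P(18,7) = 160392960


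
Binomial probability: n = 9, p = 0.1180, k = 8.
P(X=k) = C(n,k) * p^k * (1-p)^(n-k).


C(9,8) = 9
p^8 = 3.758859e-08
(1-p)^1 = 0.882000
P = 9 * 3.758859e-08 * 0.882000 = 2.9838e-07

P(X=8) = 2.9838e-07


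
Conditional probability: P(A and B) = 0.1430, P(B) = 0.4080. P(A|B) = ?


P(A|B) = 0.1430/0.4080 = 0.3505

P(A|B) = 0.3505


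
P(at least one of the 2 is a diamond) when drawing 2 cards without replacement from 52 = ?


P(at least one) = 1 - P(none)
P(none) = (39/52) × (38/51) = 0.558824
P(at least one) = 1 - 0.558824 = 0.4412

P = 0.4412


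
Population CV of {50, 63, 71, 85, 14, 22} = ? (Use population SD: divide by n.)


Mean = 50.8333
SD = 25.5305
CV = (25.5305/50.8333)*100 = 50.2239%

CV = 50.2239%


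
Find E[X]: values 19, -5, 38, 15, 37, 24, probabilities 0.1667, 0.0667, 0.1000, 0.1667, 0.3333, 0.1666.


E[X] = 19*0.1667 - 5*0.0667 + 38*0.1000 + 15*0.1667 + 37*0.3333 + 24*0.1666
= 3.1673 - 0.3335 + 3.8000 + 2.5005 + 12.3321 + 3.9984
= 25.4648

E[X] = 25.4648


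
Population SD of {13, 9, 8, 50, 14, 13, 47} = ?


Mean = 22.0000
Variance = 285.7143
SD = sqrt(285.7143) = 16.9031

SD = 16.9031


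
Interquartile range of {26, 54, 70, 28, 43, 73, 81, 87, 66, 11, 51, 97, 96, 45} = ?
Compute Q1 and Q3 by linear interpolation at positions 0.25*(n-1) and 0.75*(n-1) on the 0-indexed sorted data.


Sorted: 11, 26, 28, 43, 45, 51, 54, 66, 70, 73, 81, 87, 96, 97
Q1 (25th %ile) = 43.5000
Q3 (75th %ile) = 79.0000
IQR = 79.0000 - 43.5000 = 35.5000

IQR = 35.5000


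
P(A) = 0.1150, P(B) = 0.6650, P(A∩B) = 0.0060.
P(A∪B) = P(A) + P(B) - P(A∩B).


P(A∪B) = 0.1150 + 0.6650 - 0.0060
= 0.7800 - 0.0060
= 0.7740

P(A∪B) = 0.7740


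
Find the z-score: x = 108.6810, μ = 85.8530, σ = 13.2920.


z = (108.6810 - 85.8530)/13.2920
= 22.8280/13.2920
= 1.7174

z = 1.7174


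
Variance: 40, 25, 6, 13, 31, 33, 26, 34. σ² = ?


Mean = 26.0000
Squared deviations: 196.0000, 1.0000, 400.0000, 169.0000, 25.0000, 49.0000, 0, 64.0000
Sum = 904.0000
Variance = 904.0000/8 = 113.0000

Variance = 113.0000


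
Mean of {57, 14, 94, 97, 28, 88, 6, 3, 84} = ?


Sum = 57 + 14 + 94 + 97 + 28 + 88 + 6 + 3 + 84 = 471
n = 9
Mean = 471/9 = 52.3333

Mean = 52.3333


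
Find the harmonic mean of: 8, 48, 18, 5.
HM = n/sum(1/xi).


Sum of reciprocals = 1/8 + 1/48 + 1/18 + 1/5 = 0.401389
HM = 4/0.401389 = 9.9654

HM = 9.9654


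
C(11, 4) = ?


C(11,4) = 11!/(4! × 7!)
= 39916800/(24 × 5040)
= 330

C(11,4) = 330


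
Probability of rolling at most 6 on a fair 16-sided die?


Favorable outcomes (roll ≤ 6): 6
Total outcomes = 16
P = 6/16 = 0.3750

P = 0.3750


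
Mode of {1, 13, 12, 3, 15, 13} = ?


Frequencies: 1:1, 3:1, 12:1, 13:2, 15:1
Max frequency = 2
Mode = 13

Mode = 13


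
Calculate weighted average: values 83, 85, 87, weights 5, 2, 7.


Numerator = 83*5 + 85*2 + 87*7 = 1194
Denominator = 5 + 2 + 7 = 14
WM = 1194/14 = 85.2857

WM = 85.2857


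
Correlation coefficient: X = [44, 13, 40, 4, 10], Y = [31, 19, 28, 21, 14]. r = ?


Mean X = 22.2000, Mean Y = 22.6000
SD X = 16.473008, SD Y = 6.151423
Cov = 89.280000
r = 89.280000/(16.473008*6.151423) = 0.8811

r = 0.8811


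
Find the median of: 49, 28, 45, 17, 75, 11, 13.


Sorted: 11, 13, 17, 28, 45, 49, 75
n = 7 (odd)
Middle value = 28

Median = 28


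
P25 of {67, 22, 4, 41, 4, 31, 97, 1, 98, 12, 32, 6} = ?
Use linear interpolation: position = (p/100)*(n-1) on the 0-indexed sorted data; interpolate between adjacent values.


Sorted: 1, 4, 4, 6, 12, 22, 31, 32, 41, 67, 97, 98
n = 12
Index = 25/100 * 11 = 2.7500
Lower = data[2] = 4, Upper = data[3] = 6
P25 = 4 + 0.7500*(2) = 5.5000

P25 = 5.5000


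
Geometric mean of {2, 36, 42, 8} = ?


Product = 2 × 36 × 42 × 8 = 24192
GM = 24192^(1/4) = 12.4715

GM = 12.4715


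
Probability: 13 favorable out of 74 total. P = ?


P = 13/74 = 0.1757

P = 0.1757


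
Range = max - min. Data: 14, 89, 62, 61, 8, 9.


Max = 89, Min = 8
Range = 89 - 8 = 81

Range = 81


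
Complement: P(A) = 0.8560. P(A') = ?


P(not A) = 1 - 0.8560 = 0.1440

P(not A) = 0.1440


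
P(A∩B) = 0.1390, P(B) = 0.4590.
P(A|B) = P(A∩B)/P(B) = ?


P(A|B) = 0.1390/0.4590 = 0.3028

P(A|B) = 0.3028


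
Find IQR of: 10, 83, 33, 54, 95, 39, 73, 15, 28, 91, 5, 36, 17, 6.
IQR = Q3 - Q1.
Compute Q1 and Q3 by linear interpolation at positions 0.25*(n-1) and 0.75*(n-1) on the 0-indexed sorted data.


Sorted: 5, 6, 10, 15, 17, 28, 33, 36, 39, 54, 73, 83, 91, 95
Q1 (25th %ile) = 15.5000
Q3 (75th %ile) = 68.2500
IQR = 68.2500 - 15.5000 = 52.7500

IQR = 52.7500


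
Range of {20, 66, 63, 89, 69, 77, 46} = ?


Max = 89, Min = 20
Range = 89 - 20 = 69

Range = 69


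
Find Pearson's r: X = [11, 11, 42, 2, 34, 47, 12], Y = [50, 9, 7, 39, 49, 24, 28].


Mean X = 22.7143, Mean Y = 29.4286
SD X = 16.507265, SD Y = 16.255611
Cov = -75.448980
r = -75.448980/(16.507265*16.255611) = -0.2812

r = -0.2812


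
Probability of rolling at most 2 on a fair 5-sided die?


Favorable outcomes (roll ≤ 2): 2
Total outcomes = 5
P = 2/5 = 0.4000

P = 0.4000


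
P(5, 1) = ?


P(5,1) = 5!/4!
= 120/24
= 5

P(5,1) = 5


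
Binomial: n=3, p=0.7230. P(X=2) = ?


C(3,2) = 3
p^2 = 0.522729
(1-p)^1 = 0.277000
P = 3 * 0.522729 * 0.277000 = 0.4344

P(X=2) = 0.4344


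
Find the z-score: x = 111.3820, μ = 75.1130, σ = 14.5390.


z = (111.3820 - 75.1130)/14.5390
= 36.2690/14.5390
= 2.4946

z = 2.4946


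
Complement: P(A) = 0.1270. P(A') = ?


P(not A) = 1 - 0.1270 = 0.8730

P(not A) = 0.8730


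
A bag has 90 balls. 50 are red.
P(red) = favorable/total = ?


P = 50/90 = 0.5556

P = 0.5556


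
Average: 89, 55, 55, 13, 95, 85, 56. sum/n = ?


Sum = 89 + 55 + 55 + 13 + 95 + 85 + 56 = 448
n = 7
Mean = 448/7 = 64.0000

Mean = 64.0000


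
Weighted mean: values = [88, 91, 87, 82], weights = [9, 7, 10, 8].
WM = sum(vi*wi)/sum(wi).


Numerator = 88*9 + 91*7 + 87*10 + 82*8 = 2955
Denominator = 9 + 7 + 10 + 8 = 34
WM = 2955/34 = 86.9118

WM = 86.9118


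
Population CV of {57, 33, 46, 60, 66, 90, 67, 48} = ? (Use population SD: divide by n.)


Mean = 58.3750
SD = 15.9761
CV = (15.9761/58.3750)*100 = 27.3680%

CV = 27.3680%


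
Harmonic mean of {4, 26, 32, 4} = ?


Sum of reciprocals = 1/4 + 1/26 + 1/32 + 1/4 = 0.569712
HM = 4/0.569712 = 7.0211

HM = 7.0211


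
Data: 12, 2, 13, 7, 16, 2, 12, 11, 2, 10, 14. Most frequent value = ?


Frequencies: 2:3, 7:1, 10:1, 11:1, 12:2, 13:1, 14:1, 16:1
Max frequency = 3
Mode = 2

Mode = 2


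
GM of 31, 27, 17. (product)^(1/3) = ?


Product = 31 × 27 × 17 = 14229
GM = 14229^(1/3) = 24.2321

GM = 24.2321


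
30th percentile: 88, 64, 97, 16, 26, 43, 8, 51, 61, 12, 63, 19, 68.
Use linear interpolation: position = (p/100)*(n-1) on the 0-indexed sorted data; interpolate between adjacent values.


Sorted: 8, 12, 16, 19, 26, 43, 51, 61, 63, 64, 68, 88, 97
n = 13
Index = 30/100 * 12 = 3.6000
Lower = data[3] = 19, Upper = data[4] = 26
P30 = 19 + 0.6000*(7) = 23.2000

P30 = 23.2000


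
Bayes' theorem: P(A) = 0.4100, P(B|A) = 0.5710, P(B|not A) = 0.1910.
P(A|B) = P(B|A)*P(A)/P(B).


P(B) = P(B|A)*P(A) + P(B|A')*P(A')
= 0.5710*0.4100 + 0.1910*0.5900
= 0.234110 + 0.112690 = 0.346800
P(A|B) = 0.234110/0.346800 = 0.6751

P(A|B) = 0.6751


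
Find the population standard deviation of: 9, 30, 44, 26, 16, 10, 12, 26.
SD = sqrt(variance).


Mean = 21.6250
Variance = 128.4844
SD = sqrt(128.4844) = 11.3351

SD = 11.3351


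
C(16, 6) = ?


C(16,6) = 16!/(6! × 10!)
= 20922789888000/(720 × 3628800)
= 8008

C(16,6) = 8008


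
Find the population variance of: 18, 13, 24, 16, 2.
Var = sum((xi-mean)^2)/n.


Mean = 14.6000
Squared deviations: 11.5600, 2.5600, 88.3600, 1.9600, 158.7600
Sum = 263.2000
Variance = 263.2000/5 = 52.6400

Variance = 52.6400


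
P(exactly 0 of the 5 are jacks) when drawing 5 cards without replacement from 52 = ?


Hypergeometric: P(X=0) = C(4,0)·C(48,5) / C(52,5)
= 1 × 1712304 / 2598960
= 1712304/2598960 = 0.6588

P = 0.6588


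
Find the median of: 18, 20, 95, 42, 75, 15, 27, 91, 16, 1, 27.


Sorted: 1, 15, 16, 18, 20, 27, 27, 42, 75, 91, 95
n = 11 (odd)
Middle value = 27

Median = 27


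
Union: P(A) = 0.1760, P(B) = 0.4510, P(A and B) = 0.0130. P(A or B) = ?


P(A∪B) = 0.1760 + 0.4510 - 0.0130
= 0.6270 - 0.0130
= 0.6140

P(A∪B) = 0.6140


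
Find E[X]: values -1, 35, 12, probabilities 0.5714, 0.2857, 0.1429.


E[X] = -1*0.5714 + 35*0.2857 + 12*0.1429
= -0.5714 + 9.9995 + 1.7148
= 11.1429

E[X] = 11.1429


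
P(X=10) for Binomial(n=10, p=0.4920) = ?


C(10,10) = 1
p^10 = 0.000831
(1-p)^0 = 1.000000
P = 1 * 0.000831 * 1.000000 = 0.0008

P(X=10) = 0.0008


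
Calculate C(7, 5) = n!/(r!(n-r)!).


C(7,5) = 7!/(5! × 2!)
= 5040/(120 × 2)
= 21

C(7,5) = 21


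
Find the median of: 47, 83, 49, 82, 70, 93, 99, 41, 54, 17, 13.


Sorted: 13, 17, 41, 47, 49, 54, 70, 82, 83, 93, 99
n = 11 (odd)
Middle value = 54

Median = 54


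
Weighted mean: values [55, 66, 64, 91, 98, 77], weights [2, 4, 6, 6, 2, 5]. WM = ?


Numerator = 55*2 + 66*4 + 64*6 + 91*6 + 98*2 + 77*5 = 1885
Denominator = 2 + 4 + 6 + 6 + 2 + 5 = 25
WM = 1885/25 = 75.4000

WM = 75.4000


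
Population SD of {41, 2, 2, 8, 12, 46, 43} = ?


Mean = 22.0000
Variance = 353.4286
SD = sqrt(353.4286) = 18.7997

SD = 18.7997


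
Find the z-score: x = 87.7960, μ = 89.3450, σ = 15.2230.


z = (87.7960 - 89.3450)/15.2230
= -1.5490/15.2230
= -0.1018

z = -0.1018


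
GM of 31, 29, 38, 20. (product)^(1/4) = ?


Product = 31 × 29 × 38 × 20 = 683240
GM = 683240^(1/4) = 28.7504

GM = 28.7504


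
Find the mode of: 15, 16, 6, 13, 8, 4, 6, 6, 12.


Frequencies: 4:1, 6:3, 8:1, 12:1, 13:1, 15:1, 16:1
Max frequency = 3
Mode = 6

Mode = 6


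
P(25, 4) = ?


P(25,4) = 25!/21!
= 15511210043330985984000000/51090942171709440000
= 303600

P(25,4) = 303600


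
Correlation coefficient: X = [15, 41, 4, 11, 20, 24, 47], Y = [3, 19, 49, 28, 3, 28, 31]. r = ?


Mean X = 23.1429, Mean Y = 23.0000
SD X = 14.534968, SD Y = 15.146900
Cov = -29.857143
r = -29.857143/(14.534968*15.146900) = -0.1356

r = -0.1356


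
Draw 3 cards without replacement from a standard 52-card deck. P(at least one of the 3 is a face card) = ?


P(at least one) = 1 - P(none)
P(none) = (40/52) × (39/51) × (38/50) = 0.447059
P(at least one) = 1 - 0.447059 = 0.5529

P = 0.5529


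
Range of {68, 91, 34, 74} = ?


Max = 91, Min = 34
Range = 91 - 34 = 57

Range = 57


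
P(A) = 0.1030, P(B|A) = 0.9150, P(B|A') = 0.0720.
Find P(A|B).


P(B) = P(B|A)*P(A) + P(B|A')*P(A')
= 0.9150*0.1030 + 0.0720*0.8970
= 0.094245 + 0.064584 = 0.158829
P(A|B) = 0.094245/0.158829 = 0.5934

P(A|B) = 0.5934


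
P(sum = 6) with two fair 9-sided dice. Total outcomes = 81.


Total outcomes = 9×9 = 81
Favorable (sum = 6): 5
P = 5/81 = 0.0617

P = 0.0617


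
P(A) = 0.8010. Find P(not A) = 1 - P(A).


P(not A) = 1 - 0.8010 = 0.1990

P(not A) = 0.1990


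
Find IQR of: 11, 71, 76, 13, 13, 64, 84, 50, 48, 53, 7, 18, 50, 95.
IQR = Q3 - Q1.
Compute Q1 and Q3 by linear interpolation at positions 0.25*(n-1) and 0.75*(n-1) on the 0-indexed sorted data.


Sorted: 7, 11, 13, 13, 18, 48, 50, 50, 53, 64, 71, 76, 84, 95
Q1 (25th %ile) = 14.2500
Q3 (75th %ile) = 69.2500
IQR = 69.2500 - 14.2500 = 55.0000

IQR = 55.0000


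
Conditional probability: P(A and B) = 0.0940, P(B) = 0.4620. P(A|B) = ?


P(A|B) = 0.0940/0.4620 = 0.2035

P(A|B) = 0.2035


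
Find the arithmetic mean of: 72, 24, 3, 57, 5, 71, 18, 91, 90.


Sum = 72 + 24 + 3 + 57 + 5 + 71 + 18 + 91 + 90 = 431
n = 9
Mean = 431/9 = 47.8889

Mean = 47.8889


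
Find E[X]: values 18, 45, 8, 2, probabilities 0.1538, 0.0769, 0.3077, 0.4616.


E[X] = 18*0.1538 + 45*0.0769 + 8*0.3077 + 2*0.4616
= 2.7684 + 3.4605 + 2.4616 + 0.9232
= 9.6137

E[X] = 9.6137


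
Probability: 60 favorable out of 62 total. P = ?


P = 60/62 = 0.9677

P = 0.9677


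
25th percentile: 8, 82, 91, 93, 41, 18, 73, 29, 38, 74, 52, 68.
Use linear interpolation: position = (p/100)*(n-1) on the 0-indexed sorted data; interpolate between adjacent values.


Sorted: 8, 18, 29, 38, 41, 52, 68, 73, 74, 82, 91, 93
n = 12
Index = 25/100 * 11 = 2.7500
Lower = data[2] = 29, Upper = data[3] = 38
P25 = 29 + 0.7500*(9) = 35.7500

P25 = 35.7500


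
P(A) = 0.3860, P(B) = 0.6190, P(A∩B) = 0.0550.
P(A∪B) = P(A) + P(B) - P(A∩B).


P(A∪B) = 0.3860 + 0.6190 - 0.0550
= 1.0050 - 0.0550
= 0.9500

P(A∪B) = 0.9500


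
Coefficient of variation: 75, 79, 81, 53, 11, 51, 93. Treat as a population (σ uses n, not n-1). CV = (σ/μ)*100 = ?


Mean = 63.2857
SD = 25.5551
CV = (25.5551/63.2857)*100 = 40.3805%

CV = 40.3805%


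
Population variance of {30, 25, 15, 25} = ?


Mean = 23.7500
Squared deviations: 39.0625, 1.5625, 76.5625, 1.5625
Sum = 118.7500
Variance = 118.7500/4 = 29.6875

Variance = 29.6875


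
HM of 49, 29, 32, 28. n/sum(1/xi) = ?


Sum of reciprocals = 1/49 + 1/29 + 1/32 + 1/28 = 0.121855
HM = 4/0.121855 = 32.8258

HM = 32.8258


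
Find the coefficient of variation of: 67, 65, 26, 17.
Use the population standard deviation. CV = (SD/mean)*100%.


Mean = 43.7500
SD = 22.4875
CV = (22.4875/43.7500)*100 = 51.4000%

CV = 51.4000%


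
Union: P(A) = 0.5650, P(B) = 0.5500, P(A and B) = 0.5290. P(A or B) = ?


P(A∪B) = 0.5650 + 0.5500 - 0.5290
= 1.1150 - 0.5290
= 0.5860

P(A∪B) = 0.5860


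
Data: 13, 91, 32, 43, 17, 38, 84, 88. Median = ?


Sorted: 13, 17, 32, 38, 43, 84, 88, 91
n = 8 (even)
Middle values: 38 and 43
Median = (38+43)/2 = 40.5000

Median = 40.5000


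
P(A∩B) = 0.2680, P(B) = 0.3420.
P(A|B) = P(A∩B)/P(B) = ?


P(A|B) = 0.2680/0.3420 = 0.7836

P(A|B) = 0.7836


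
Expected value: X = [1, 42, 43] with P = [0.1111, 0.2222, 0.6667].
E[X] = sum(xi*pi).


E[X] = 1*0.1111 + 42*0.2222 + 43*0.6667
= 0.1111 + 9.3324 + 28.6681
= 38.1116

E[X] = 38.1116


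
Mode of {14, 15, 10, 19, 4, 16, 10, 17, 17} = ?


Frequencies: 4:1, 10:2, 14:1, 15:1, 16:1, 17:2, 19:1
Max frequency = 2
Mode = 10, 17

Mode = 10, 17


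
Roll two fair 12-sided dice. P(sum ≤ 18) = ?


Total outcomes = 12×12 = 144
Favorable (sum ≤ 18): 123
P = 123/144 = 0.8542

P = 0.8542


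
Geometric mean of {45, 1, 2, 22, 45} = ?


Product = 45 × 1 × 2 × 22 × 45 = 89100
GM = 89100^(1/5) = 9.7718

GM = 9.7718


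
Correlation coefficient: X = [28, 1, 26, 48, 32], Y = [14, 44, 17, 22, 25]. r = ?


Mean X = 27.0000, Mean Y = 24.4000
SD X = 15.126136, SD Y = 10.518555
Cov = -112.000000
r = -112.000000/(15.126136*10.518555) = -0.7039

r = -0.7039


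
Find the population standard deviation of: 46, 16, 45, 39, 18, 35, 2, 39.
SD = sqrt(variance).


Mean = 30.0000
Variance = 224.0000
SD = sqrt(224.0000) = 14.9666

SD = 14.9666


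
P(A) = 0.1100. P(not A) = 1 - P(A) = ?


P(not A) = 1 - 0.1100 = 0.8900

P(not A) = 0.8900


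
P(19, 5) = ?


P(19,5) = 19!/14!
= 121645100408832000/87178291200
= 1395360

P(19,5) = 1395360


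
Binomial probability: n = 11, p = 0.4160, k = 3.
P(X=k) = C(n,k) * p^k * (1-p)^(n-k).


C(11,3) = 165
p^3 = 0.071991
(1-p)^8 = 0.013530
P = 165 * 0.071991 * 0.013530 = 0.1607

P(X=3) = 0.1607


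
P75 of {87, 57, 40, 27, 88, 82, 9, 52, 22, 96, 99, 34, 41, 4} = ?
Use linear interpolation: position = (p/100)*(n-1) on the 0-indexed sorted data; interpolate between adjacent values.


Sorted: 4, 9, 22, 27, 34, 40, 41, 52, 57, 82, 87, 88, 96, 99
n = 14
Index = 75/100 * 13 = 9.7500
Lower = data[9] = 82, Upper = data[10] = 87
P75 = 82 + 0.7500*(5) = 85.7500

P75 = 85.7500


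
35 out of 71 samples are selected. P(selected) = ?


P = 35/71 = 0.4930

P = 0.4930


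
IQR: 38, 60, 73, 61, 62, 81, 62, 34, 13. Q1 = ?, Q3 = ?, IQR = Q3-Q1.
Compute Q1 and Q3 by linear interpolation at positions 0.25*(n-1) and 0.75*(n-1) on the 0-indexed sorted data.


Sorted: 13, 34, 38, 60, 61, 62, 62, 73, 81
Q1 (25th %ile) = 38.0000
Q3 (75th %ile) = 62.0000
IQR = 62.0000 - 38.0000 = 24.0000

IQR = 24.0000


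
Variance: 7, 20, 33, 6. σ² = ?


Mean = 16.5000
Squared deviations: 90.2500, 12.2500, 272.2500, 110.2500
Sum = 485.0000
Variance = 485.0000/4 = 121.2500

Variance = 121.2500


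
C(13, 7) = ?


C(13,7) = 13!/(7! × 6!)
= 6227020800/(5040 × 720)
= 1716

C(13,7) = 1716


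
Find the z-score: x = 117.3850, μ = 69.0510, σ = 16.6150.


z = (117.3850 - 69.0510)/16.6150
= 48.3340/16.6150
= 2.9091

z = 2.9091


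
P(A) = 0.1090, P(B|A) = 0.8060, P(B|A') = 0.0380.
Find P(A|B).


P(B) = P(B|A)*P(A) + P(B|A')*P(A')
= 0.8060*0.1090 + 0.0380*0.8910
= 0.087854 + 0.033858 = 0.121712
P(A|B) = 0.087854/0.121712 = 0.7218

P(A|B) = 0.7218


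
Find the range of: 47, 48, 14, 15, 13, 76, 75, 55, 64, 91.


Max = 91, Min = 13
Range = 91 - 13 = 78

Range = 78


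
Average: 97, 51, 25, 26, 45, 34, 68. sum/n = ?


Sum = 97 + 51 + 25 + 26 + 45 + 34 + 68 = 346
n = 7
Mean = 346/7 = 49.4286

Mean = 49.4286


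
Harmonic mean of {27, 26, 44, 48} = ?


Sum of reciprocals = 1/27 + 1/26 + 1/44 + 1/48 = 0.119059
HM = 4/0.119059 = 33.5967

HM = 33.5967


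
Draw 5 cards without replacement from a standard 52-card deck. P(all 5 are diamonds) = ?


P(all diamonds) = (13/52) × (12/51) × (11/50) × (10/49) × (9/48)
= 0.0005

P = 0.0005


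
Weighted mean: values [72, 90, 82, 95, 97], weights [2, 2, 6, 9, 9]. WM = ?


Numerator = 72*2 + 90*2 + 82*6 + 95*9 + 97*9 = 2544
Denominator = 2 + 2 + 6 + 9 + 9 = 28
WM = 2544/28 = 90.8571

WM = 90.8571


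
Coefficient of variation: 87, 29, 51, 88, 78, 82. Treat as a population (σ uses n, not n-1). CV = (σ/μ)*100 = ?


Mean = 69.1667
SD = 21.8282
CV = (21.8282/69.1667)*100 = 31.5589%

CV = 31.5589%


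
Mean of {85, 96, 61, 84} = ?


Sum = 85 + 96 + 61 + 84 = 326
n = 4
Mean = 326/4 = 81.5000

Mean = 81.5000


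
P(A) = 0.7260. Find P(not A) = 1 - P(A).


P(not A) = 1 - 0.7260 = 0.2740

P(not A) = 0.2740


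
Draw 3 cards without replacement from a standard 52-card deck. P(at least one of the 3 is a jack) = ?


P(at least one) = 1 - P(none)
P(none) = (48/52) × (47/51) × (46/50) = 0.782624
P(at least one) = 1 - 0.782624 = 0.2174

P = 0.2174


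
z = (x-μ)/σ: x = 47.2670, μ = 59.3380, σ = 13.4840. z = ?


z = (47.2670 - 59.3380)/13.4840
= -12.0710/13.4840
= -0.8952

z = -0.8952
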